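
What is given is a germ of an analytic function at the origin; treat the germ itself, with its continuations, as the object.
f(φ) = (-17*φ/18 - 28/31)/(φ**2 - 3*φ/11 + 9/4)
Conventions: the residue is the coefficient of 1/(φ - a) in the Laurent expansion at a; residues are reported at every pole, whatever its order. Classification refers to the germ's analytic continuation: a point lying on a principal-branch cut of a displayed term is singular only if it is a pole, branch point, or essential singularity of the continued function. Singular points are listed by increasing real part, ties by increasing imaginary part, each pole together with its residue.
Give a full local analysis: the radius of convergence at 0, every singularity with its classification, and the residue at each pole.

Denominator factor (φ**2 - 3*φ/11 + 9/4): discriminant -1080/121, complex-conjugate roots (3/22) + ((3/11)*sqrt(30))*i and (3/22) - ((3/11)*sqrt(30))*i; poles of order 1, moduli 3/2 and 3/2.
The radius of convergence is the smallest modulus among the singular points: 3/2.
The factor φ**2 - 3*φ/11 + 9/4 splits as (φ - a)(φ - a') with a = (3/22) - ((3/11)*sqrt(30))*i, a' = (3/22) + ((3/11)*sqrt(30))*i. At the order-1 pole a set g(φ) = (φ - a)*f(φ) = [-17*φ/18 - 28/31] / (φ - a').
Simple pole: residue = g(a) at a = (3/22) - ((3/11)*sqrt(30))*i, which is (-17/36) - ((4223/66960)*sqrt(30))*i.
The factor φ**2 - 3*φ/11 + 9/4 splits as (φ - a)(φ - a') with a = (3/22) + ((3/11)*sqrt(30))*i, a' = (3/22) - ((3/11)*sqrt(30))*i. At the order-1 pole a set g(φ) = (φ - a)*f(φ) = [-17*φ/18 - 28/31] / (φ - a').
Simple pole: residue = g(a) at a = (3/22) + ((3/11)*sqrt(30))*i, which is (-17/36) + ((4223/66960)*sqrt(30))*i.
List the singular points by increasing real part (a conjugate pair: the negative imaginary part first).

Radius of convergence at 0: 3/2.
At (3/22) - ((3/11)*sqrt(30))*i: a pole of order 1; residue (-17/36) - ((4223/66960)*sqrt(30))*i.
At (3/22) + ((3/11)*sqrt(30))*i: a pole of order 1; residue (-17/36) + ((4223/66960)*sqrt(30))*i.


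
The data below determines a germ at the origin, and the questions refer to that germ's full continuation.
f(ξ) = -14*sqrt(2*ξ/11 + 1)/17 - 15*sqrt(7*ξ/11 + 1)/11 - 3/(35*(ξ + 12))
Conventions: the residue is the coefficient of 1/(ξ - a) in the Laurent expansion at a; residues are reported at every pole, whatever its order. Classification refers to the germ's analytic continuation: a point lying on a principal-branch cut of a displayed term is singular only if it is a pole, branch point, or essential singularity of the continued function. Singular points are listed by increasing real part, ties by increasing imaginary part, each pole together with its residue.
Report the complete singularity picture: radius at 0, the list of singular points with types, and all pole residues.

Radius of convergence at 0: 11/7.
At -12: a pole of order 1; residue -3/35.
At -11/2: an algebraic (square-root) branch point.
At -11/7: an algebraic (square-root) branch point.

Denominator factor (ξ + 12): pole of order 1 at -12, modulus 12.
Branch term (-14/17)*sqrt(1 - ξ/(-11/2)): its argument vanishes at ξ = -11/2, a square-root branch point, modulus 11/2.
Branch term (-15/11)*sqrt(1 - ξ/(-11/7)): its argument vanishes at ξ = -11/7, a square-root branch point, modulus 11/7.
The radius of convergence is the smallest modulus among the singular points: 11/7.
The branch terms are analytic at -12 and contribute nothing to the residue; only the rational part matters.
At the order-1 pole -12 set g(ξ) = (ξ - (-12))*(rational part) = -3/35.
Simple pole: residue = g(a) at a = -12, which is -3/35.
List the singular points by increasing real part (a conjugate pair: the negative imaginary part first).


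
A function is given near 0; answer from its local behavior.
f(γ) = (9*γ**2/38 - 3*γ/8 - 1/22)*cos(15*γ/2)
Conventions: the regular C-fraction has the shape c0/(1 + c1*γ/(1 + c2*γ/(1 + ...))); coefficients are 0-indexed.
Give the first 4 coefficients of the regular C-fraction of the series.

Taylor coefficients (expand at 0): a_0 = -1/22, a_1 = -3/8, a_2 = 5067/3344, a_3 = 675/64.
c0 = a_0 = -1/22. Peel one level at a time: if S = 1 + c*γ/S' with S'(0) = 1, then c is the γ-coefficient of S and S' = c*γ/(S - 1).
S_1 = c0/f = 1 + (-33/4)*γ + (30825/304)*γ^2 + ...; c1 = -33/4.
S_2 = c1*γ/(S_1 - 1) = 1 + (10275/836)*γ + (15533667/349448)*γ^2 + ...; c2 = 10275/836.
S_3 = c2*γ/(S_2 - 1) = 1 + (-5177889/1431650)*γ + ...; c3 = -5177889/1431650.

The regular C-fraction coefficients are [-1/22, -33/4, 10275/836, -5177889/1431650].


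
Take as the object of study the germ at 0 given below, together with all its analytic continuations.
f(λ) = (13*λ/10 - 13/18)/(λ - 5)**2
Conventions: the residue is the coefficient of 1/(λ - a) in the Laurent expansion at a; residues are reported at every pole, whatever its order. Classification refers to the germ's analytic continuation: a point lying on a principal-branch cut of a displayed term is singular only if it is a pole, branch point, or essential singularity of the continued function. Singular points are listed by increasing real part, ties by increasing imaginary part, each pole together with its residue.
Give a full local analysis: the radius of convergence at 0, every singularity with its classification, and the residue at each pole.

Radius of convergence at 0: 5.
At 5: a pole of order 2; residue 13/10.

Denominator factor (λ - 5)^2: pole of order 2 at 5, modulus 5.
The radius of convergence is the smallest modulus among the singular points: 5.
At the order-2 pole 5 set g(λ) = (λ - (5))^2*f(λ) = 13*λ/10 - 13/18.
Order-2 pole: residue = g'(a); g'(5) = 13/10, so the residue is 13/10.


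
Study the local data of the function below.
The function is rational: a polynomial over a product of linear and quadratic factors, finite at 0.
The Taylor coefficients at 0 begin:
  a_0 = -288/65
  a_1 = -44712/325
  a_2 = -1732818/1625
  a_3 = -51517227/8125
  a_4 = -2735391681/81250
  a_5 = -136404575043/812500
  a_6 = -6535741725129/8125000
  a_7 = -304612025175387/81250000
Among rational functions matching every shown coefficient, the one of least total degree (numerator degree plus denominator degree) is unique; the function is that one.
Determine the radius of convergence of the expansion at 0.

No rational of total degree below 5 reproduces all 8 coefficients; solving the [2/3] Pade equations on them gives f(ω) = (5*ω**2/4 + 21*ω + 12/13)/((ω - 10/3)*(ω - 1/4)**2), whose expansion matches every shown term.
Denominator factor (ω - 10/3): pole of order 1 at 10/3, modulus 10/3.
Denominator factor (ω - 1/4)^2: pole of order 2 at 1/4, modulus 1/4.
The radius of convergence is the smallest modulus among the singular points: 1/4.

The radius of convergence is 1/4.


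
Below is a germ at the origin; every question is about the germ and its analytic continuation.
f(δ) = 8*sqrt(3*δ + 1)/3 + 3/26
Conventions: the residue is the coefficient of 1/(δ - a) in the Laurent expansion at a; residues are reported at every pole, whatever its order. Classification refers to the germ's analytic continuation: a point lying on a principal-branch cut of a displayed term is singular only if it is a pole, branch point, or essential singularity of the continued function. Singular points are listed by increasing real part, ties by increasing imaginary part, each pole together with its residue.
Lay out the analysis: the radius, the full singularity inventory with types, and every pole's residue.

Radius of convergence at 0: 1/3.
At -1/3: an algebraic (square-root) branch point.

Branch term (8/3)*sqrt(1 - δ/(-1/3)): its argument vanishes at δ = -1/3, a square-root branch point, modulus 1/3.
The radius of convergence is the smallest modulus among the singular points: 1/3.


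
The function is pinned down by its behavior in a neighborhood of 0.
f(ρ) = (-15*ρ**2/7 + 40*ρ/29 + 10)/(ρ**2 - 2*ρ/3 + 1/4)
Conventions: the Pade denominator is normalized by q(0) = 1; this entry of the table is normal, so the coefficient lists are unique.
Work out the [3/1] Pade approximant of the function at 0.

Taylor coefficients needed (expand at 0): a_0 = 40, a_1 = 9760/87, a_2 = 238580/1827, a_3 = -550880/5481, a_4 = -1856560/2349.
Write the denominator as Q(ρ) = 1 + q1*ρ. Requiring Q*f - P = O(ρ^5) with deg P <= 3 kills the coefficients of ρ^4..ρ^4 in Q*f:
  ρ^4: a_4 + q1*a_3 = 0, i.e. -1856560/2349 + (-550880/5481)*q1 = 0.
Solving this linear system: q1 = -162449/20658.
The numerator is Q*f truncated at degree 3: P0 = a_0 = 40; P1 = a_1 + q1*a_0 = -20205580/99847; P2 = a_2 + q1*a_1 = -525314100/698929; P3 = a_3 + q1*a_2 = -787971150/698929.

The Pade approximant has numerator coefficients [40, -20205580/99847, -525314100/698929, -787971150/698929]; denominator coefficients [1, -162449/20658].


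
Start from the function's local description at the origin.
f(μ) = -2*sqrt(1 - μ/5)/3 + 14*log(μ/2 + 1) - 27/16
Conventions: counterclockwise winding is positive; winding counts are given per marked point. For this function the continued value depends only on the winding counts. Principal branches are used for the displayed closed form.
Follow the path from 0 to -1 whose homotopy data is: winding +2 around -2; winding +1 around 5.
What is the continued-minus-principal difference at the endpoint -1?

Continued minus principal equals ((4/15)*sqrt(30)) + ((56)*pi)*i.

The rational part is single-valued and drops out of the difference; each branch term changes only by its own monodromy.
(-2/3)*sqrt(1 - μ/(5)): winding +1 is odd, the square root flips sign, contributing -2*(-2/3)*sqrt(1 - (-1)/(5)) = -2*(-2/3)*sqrt(6/5) = (4/15)*sqrt(30).
(14)*log(1 - μ/(-2)): each positive loop around -2 adds 2*pi*i to the log, so winding +2 contributes (14)*(2)*2*pi*i = (56)*pi*i.
Summing the contributions at μ = -1 gives ((4/15)*sqrt(30)) + ((56)*pi)*i.


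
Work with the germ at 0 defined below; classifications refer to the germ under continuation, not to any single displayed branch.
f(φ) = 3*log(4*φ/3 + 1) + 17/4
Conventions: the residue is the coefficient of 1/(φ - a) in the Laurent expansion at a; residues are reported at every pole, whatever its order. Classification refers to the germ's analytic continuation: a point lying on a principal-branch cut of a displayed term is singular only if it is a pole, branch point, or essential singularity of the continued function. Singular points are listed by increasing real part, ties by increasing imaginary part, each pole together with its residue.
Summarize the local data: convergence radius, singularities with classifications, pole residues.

Branch term (3)*log(1 - φ/(-3/4)): its argument vanishes at φ = -3/4, a logarithmic branch point, modulus 3/4.
The radius of convergence is the smallest modulus among the singular points: 3/4.

Radius of convergence at 0: 3/4.
At -3/4: a logarithmic branch point.


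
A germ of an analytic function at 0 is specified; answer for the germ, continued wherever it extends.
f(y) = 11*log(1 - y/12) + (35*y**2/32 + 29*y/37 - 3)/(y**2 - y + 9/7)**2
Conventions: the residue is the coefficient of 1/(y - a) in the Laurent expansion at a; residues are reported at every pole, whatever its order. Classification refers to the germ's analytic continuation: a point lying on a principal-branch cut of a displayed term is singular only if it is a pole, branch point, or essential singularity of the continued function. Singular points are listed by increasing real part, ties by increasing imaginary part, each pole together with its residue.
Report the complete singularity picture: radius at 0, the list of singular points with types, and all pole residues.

Denominator factor (y**2 - y + 9/7)^2: discriminant -29/7, complex-conjugate roots (1/2) + ((1/14)*sqrt(203))*i and (1/2) - ((1/14)*sqrt(203))*i; poles of order 2, moduli (3/7)*sqrt(7) and (3/7)*sqrt(7).
Branch term (11)*log(1 - y/(12)): its argument vanishes at y = 12, a logarithmic branch point, modulus 12.
The radius of convergence is the smallest modulus among the singular points: (3/7)*sqrt(7).
The branch term is analytic at (1/2) - ((1/14)*sqrt(203))*i and contributes nothing to the residue; only the rational part matters.
The factor y**2 - y + 9/7 splits as (y - a)(y - a') with a = (1/2) - ((1/14)*sqrt(203))*i, a' = (1/2) + ((1/14)*sqrt(203))*i. At the order-2 pole a set g(y) = (y - a)^2*(rational part) = [35*y**2/32 + 29*y/37 - 3] / (y - a')^2.
Order-2 pole: residue = g'(a); g'((1/2) - ((1/14)*sqrt(203))*i) = -((9961/497872)*sqrt(203))*i, so the residue is -((9961/497872)*sqrt(203))*i.
The branch term is analytic at (1/2) + ((1/14)*sqrt(203))*i and contributes nothing to the residue; only the rational part matters.
The factor y**2 - y + 9/7 splits as (y - a)(y - a') with a = (1/2) + ((1/14)*sqrt(203))*i, a' = (1/2) - ((1/14)*sqrt(203))*i. At the order-2 pole a set g(y) = (y - a)^2*(rational part) = [35*y**2/32 + 29*y/37 - 3] / (y - a')^2.
Order-2 pole: residue = g'(a); g'((1/2) + ((1/14)*sqrt(203))*i) = ((9961/497872)*sqrt(203))*i, so the residue is ((9961/497872)*sqrt(203))*i.
List the singular points by increasing real part (a conjugate pair: the negative imaginary part first).

Radius of convergence at 0: (3/7)*sqrt(7).
At (1/2) - ((1/14)*sqrt(203))*i: a pole of order 2; residue -((9961/497872)*sqrt(203))*i.
At (1/2) + ((1/14)*sqrt(203))*i: a pole of order 2; residue ((9961/497872)*sqrt(203))*i.
At 12: a logarithmic branch point.


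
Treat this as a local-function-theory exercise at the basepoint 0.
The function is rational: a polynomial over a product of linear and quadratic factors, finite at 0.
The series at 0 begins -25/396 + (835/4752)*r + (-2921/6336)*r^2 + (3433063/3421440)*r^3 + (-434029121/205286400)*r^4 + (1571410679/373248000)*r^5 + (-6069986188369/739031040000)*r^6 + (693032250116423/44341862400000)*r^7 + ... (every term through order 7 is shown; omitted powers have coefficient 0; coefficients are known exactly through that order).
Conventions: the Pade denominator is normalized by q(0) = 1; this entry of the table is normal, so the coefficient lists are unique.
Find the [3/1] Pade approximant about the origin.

Taylor coefficients needed (read off): a_0 = -25/396, a_1 = 835/4752, a_2 = -2921/6336, a_3 = 3433063/3421440, a_4 = -434029121/205286400.
Write the denominator as Q(r) = 1 + q1*r. Requiring Q*f - P = O(r^5) with deg P <= 3 kills the coefficients of r^4..r^4 in Q*f:
  r^4: a_4 + q1*a_3 = 0, i.e. -434029121/205286400 + (3433063/3421440)*q1 = 0.
Solving this linear system: q1 = 434029121/205983780.
The numerator is Q*f truncated at degree 3: P0 = a_0 = -25/396; P1 = a_1 + q1*a_0 = 14509625/339873237; P2 = a_2 + q1*a_1 = -1110558125/12235436532; P3 = a_3 + q1*a_2 = 587078125/18353154798.

The Pade approximant has numerator coefficients [-25/396, 14509625/339873237, -1110558125/12235436532, 587078125/18353154798]; denominator coefficients [1, 434029121/205983780].


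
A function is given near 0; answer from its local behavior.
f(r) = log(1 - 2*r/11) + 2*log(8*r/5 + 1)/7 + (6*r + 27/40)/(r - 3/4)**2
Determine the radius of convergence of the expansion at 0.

The radius of convergence is 5/8.

Denominator factor (r - 3/4)^2: pole of order 2 at 3/4, modulus 3/4.
Branch term (1)*log(1 - r/(11/2)): its argument vanishes at r = 11/2, a logarithmic branch point, modulus 11/2.
Branch term (2/7)*log(1 - r/(-5/8)): its argument vanishes at r = -5/8, a logarithmic branch point, modulus 5/8.
The radius of convergence is the smallest modulus among the singular points: 5/8.


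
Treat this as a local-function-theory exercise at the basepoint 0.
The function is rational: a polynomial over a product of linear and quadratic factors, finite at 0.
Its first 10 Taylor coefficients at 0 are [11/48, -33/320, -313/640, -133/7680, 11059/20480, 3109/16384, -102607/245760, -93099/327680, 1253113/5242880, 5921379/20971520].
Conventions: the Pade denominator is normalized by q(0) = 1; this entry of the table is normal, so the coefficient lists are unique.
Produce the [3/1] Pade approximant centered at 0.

Taylor coefficients needed (read off): a_0 = 11/48, a_1 = -33/320, a_2 = -313/640, a_3 = -133/7680, a_4 = 11059/20480.
Write the denominator as Q(h) = 1 + q1*h. Requiring Q*f - P = O(h^5) with deg P <= 3 kills the coefficients of h^4..h^4 in Q*f:
  h^4: a_4 + q1*a_3 = 0, i.e. 11059/20480 + (-133/7680)*q1 = 0.
Solving this linear system: q1 = 33177/1064.
The numerator is Q*f truncated at degree 3: P0 = a_0 = 11/48; P1 = a_1 + q1*a_0 = 599467/85120; P2 = a_2 + q1*a_1 = -1261357/340480; P3 = a_3 + q1*a_2 = -31188581/2042880.

The Pade approximant has numerator coefficients [11/48, 599467/85120, -1261357/340480, -31188581/2042880]; denominator coefficients [1, 33177/1064].


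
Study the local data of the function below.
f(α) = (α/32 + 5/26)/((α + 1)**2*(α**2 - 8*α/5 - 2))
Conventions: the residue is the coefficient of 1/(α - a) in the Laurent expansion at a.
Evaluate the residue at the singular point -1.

The residue is 2075/1248.

At the order-2 pole -1 set g(α) = (α - (-1))^2*f(α) = (α/32 + 5/26)/(α**2 - 8*α/5 - 2).
Order-2 pole: residue = g'(a); g'(-1) = 2075/1248, so the residue is 2075/1248.


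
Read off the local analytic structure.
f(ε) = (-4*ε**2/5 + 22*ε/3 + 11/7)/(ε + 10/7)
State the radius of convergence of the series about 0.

The radius of convergence is 10/7.

Denominator factor (ε + 10/7): pole of order 1 at -10/7, modulus 10/7.
The radius of convergence is the smallest modulus among the singular points: 10/7.


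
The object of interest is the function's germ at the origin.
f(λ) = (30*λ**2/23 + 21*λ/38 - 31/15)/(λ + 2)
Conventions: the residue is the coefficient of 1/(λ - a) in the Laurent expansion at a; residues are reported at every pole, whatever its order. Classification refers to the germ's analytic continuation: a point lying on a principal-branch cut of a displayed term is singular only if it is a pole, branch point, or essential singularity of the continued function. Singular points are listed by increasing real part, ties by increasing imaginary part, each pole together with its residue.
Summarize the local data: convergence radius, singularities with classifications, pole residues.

Denominator factor (λ + 2): pole of order 1 at -2, modulus 2.
The radius of convergence is the smallest modulus among the singular points: 2.
At the order-1 pole -2 set g(λ) = (λ - (-2))*f(λ) = 30*λ**2/23 + 21*λ/38 - 31/15.
Simple pole: residue = g(a) at a = -2, which is 13408/6555.

Radius of convergence at 0: 2.
At -2: a pole of order 1; residue 13408/6555.


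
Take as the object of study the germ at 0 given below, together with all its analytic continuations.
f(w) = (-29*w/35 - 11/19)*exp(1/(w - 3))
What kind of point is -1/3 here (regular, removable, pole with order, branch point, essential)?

There is no denominator, hence no pole anywhere.
The essential point of exp(1/(w - (3))) is 3, not -1/3.
So the germ continues analytically to -1/3.

The point is a regular point.


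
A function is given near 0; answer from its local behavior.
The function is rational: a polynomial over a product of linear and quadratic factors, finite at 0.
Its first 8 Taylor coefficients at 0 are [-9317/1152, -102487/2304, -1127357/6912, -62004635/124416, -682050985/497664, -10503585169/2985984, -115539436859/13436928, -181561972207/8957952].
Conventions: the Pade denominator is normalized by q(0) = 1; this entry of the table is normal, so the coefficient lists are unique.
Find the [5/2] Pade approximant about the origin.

The Pade approximant has numerator coefficients [-9317/1152, -73205/6912, -805255/62208, -1771561/124416, -19487171/1492992, -214358881/26873856]; denominator coefficients [1, -88/21, 121/27].

Taylor coefficients needed (read off): a_0 = -9317/1152, a_1 = -102487/2304, a_2 = -1127357/6912, a_3 = -62004635/124416, a_4 = -682050985/497664, a_5 = -10503585169/2985984, a_6 = -115539436859/13436928, a_7 = -181561972207/8957952.
Write the denominator as Q(h) = 1 + q1*h + q2*h^2. Requiring Q*f - P = O(h^8) with deg P <= 5 kills the coefficients of h^6..h^7 in Q*f:
  h^6: a_6 + q1*a_5 + q2*a_4 = 0, i.e. -115539436859/13436928 + (-10503585169/2985984)*q1 + (-682050985/497664)*q2 = 0.
  h^7: a_7 + q1*a_6 + q2*a_5 = 0, i.e. -181561972207/8957952 + (-115539436859/13436928)*q1 + (-10503585169/2985984)*q2 = 0.
Solving this linear system: q1 = -88/21, q2 = 121/27.
The numerator is Q*f truncated at degree 5: P0 = a_0 = -9317/1152; P1 = a_1 + q1*a_0 = -73205/6912; P2 = a_2 + q1*a_1 + q2*a_0 = -805255/62208; P3 = a_3 + q1*a_2 + q2*a_1 = -1771561/124416; P4 = a_4 + q1*a_3 + q2*a_2 = -19487171/1492992; P5 = a_5 + q1*a_4 + q2*a_3 = -214358881/26873856.


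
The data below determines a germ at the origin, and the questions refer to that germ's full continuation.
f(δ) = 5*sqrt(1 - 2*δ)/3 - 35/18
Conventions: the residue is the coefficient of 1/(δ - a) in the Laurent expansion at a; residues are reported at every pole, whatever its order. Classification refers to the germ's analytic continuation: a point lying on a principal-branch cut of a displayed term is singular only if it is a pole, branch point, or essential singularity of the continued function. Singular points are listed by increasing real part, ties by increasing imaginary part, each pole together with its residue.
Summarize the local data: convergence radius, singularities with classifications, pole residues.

Radius of convergence at 0: 1/2.
At 1/2: an algebraic (square-root) branch point.

Branch term (5/3)*sqrt(1 - δ/(1/2)): its argument vanishes at δ = 1/2, a square-root branch point, modulus 1/2.
The radius of convergence is the smallest modulus among the singular points: 1/2.


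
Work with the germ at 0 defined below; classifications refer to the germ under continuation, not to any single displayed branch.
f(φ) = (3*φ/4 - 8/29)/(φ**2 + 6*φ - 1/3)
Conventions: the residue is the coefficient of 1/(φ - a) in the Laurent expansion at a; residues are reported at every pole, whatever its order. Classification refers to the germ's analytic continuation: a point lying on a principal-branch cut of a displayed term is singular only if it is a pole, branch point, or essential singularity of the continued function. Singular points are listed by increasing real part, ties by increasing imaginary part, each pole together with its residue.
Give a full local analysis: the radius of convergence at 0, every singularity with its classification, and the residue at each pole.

Denominator factor (φ**2 + 6*φ - 1/3): discriminant 112/3, real irrational roots -3 + (2/3)*sqrt(21) and -3 - (2/3)*sqrt(21); poles of order 1, moduli -3 + (2/3)*sqrt(21) and 3 + (2/3)*sqrt(21).
The radius of convergence is the smallest modulus among the singular points: -3 + (2/3)*sqrt(21).
The factor φ**2 + 6*φ - 1/3 splits as (φ - a)(φ - a') with a = -3 - (2/3)*sqrt(21), a' = -3 + (2/3)*sqrt(21). At the order-1 pole a set g(φ) = (φ - a)*f(φ) = [3*φ/4 - 8/29] / (φ - a').
Simple pole: residue = g(a) at a = -3 - (2/3)*sqrt(21), which is 3/8 + (293/3248)*sqrt(21).
The factor φ**2 + 6*φ - 1/3 splits as (φ - a)(φ - a') with a = -3 + (2/3)*sqrt(21), a' = -3 - (2/3)*sqrt(21). At the order-1 pole a set g(φ) = (φ - a)*f(φ) = [3*φ/4 - 8/29] / (φ - a').
Simple pole: residue = g(a) at a = -3 + (2/3)*sqrt(21), which is 3/8 - (293/3248)*sqrt(21).
List the singular points by increasing real part (a conjugate pair: the negative imaginary part first).

Radius of convergence at 0: -3 + (2/3)*sqrt(21).
At -3 - (2/3)*sqrt(21): a pole of order 1; residue 3/8 + (293/3248)*sqrt(21).
At -3 + (2/3)*sqrt(21): a pole of order 1; residue 3/8 - (293/3248)*sqrt(21).


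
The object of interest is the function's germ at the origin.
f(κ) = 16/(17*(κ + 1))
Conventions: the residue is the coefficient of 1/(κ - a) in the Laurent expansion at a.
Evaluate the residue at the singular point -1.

The residue is 16/17.

At the order-1 pole -1 set g(κ) = (κ - (-1))*f(κ) = 16/17.
Simple pole: residue = g(a) at a = -1, which is 16/17.


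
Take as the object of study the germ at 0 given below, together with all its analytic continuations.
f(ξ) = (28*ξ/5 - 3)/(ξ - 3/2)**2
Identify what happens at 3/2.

The point is a pole of order 2.

The denominator factor ξ - 3/2 vanishes at 3/2 and appears to the power 2; the numerator there equals 27/5, nonzero, and no other factor vanishes.
Hence a pole whose order is the multiplicity, 2.


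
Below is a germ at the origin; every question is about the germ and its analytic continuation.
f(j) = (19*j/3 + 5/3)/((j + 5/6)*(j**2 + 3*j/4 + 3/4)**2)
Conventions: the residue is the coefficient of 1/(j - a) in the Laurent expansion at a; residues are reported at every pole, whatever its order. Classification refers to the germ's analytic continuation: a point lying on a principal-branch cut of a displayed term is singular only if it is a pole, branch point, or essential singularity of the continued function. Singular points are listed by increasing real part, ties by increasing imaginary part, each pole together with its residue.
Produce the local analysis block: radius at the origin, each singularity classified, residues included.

Radius of convergence at 0: 5/6.
At -5/6: a pole of order 1; residue -18720/3481.
At (-3/8) - ((1/8)*sqrt(39))*i: a pole of order 2; residue (9360/3481) + ((583504/5294601)*sqrt(39))*i.
At (-3/8) + ((1/8)*sqrt(39))*i: a pole of order 2; residue (9360/3481) - ((583504/5294601)*sqrt(39))*i.


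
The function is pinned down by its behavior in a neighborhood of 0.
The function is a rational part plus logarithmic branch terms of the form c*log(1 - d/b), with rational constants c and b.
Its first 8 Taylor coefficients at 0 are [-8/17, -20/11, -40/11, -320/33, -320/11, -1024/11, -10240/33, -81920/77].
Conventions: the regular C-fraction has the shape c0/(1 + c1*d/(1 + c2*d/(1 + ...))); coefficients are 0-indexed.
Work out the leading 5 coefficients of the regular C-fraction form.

The regular C-fraction coefficients are [-8/17, -85/22, 41/22, 88/123, -334/123].

Taylor coefficients (read off): a_0 = -8/17, a_1 = -20/11, a_2 = -40/11, a_3 = -320/33, a_4 = -320/11.
c0 = a_0 = -8/17. Peel one level at a time: if S = 1 + c*d/S' with S'(0) = 1, then c is the d-coefficient of S and S' = c*d/(S - 1).
S_1 = c0/f = 1 + (-85/22)*d + (3485/484)*d^2 + ...; c1 = -85/22.
S_2 = c1*d/(S_1 - 1) = 1 + (41/22)*d + (-4/3)*d^2 + ...; c2 = 41/22.
S_3 = c2*d/(S_2 - 1) = 1 + (88/123)*d + (29392/15129)*d^2 + ...; c3 = 88/123.
S_4 = c3*d/(S_3 - 1) = 1 + (-334/123)*d + ...; c4 = -334/123.


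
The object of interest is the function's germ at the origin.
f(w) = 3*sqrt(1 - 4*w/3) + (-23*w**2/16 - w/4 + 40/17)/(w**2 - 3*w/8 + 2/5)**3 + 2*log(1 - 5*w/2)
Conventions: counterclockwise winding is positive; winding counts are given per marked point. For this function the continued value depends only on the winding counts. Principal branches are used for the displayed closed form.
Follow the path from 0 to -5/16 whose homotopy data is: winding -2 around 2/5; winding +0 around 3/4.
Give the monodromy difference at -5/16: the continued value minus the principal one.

Continued minus principal equals -(8)*pi*i.

The rational part is single-valued and drops out of the difference; each branch term changes only by its own monodromy.
(3)*sqrt(1 - w/(3/4)): winding +0 is even, the square root returns to the same sheet, contribution 0.
(2)*log(1 - w/(2/5)): each positive loop around 2/5 adds 2*pi*i to the log, so winding -2 contributes (2)*(-2)*2*pi*i = -(8)*pi*i.
Summing the contributions at w = -5/16 gives -(8)*pi*i.


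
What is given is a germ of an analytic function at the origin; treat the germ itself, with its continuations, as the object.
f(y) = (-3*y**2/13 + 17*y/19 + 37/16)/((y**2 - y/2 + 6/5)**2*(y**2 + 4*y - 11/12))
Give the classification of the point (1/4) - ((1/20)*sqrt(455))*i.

The point is a pole of order 2.

The denominator factor y**2 - y/2 + 6/5 vanishes at (1/4) - ((1/20)*sqrt(455))*i and appears to the power 2; the numerator there equals (55017/19760) - ((77/1976)*sqrt(455))*i, nonzero, and no other factor vanishes.
Hence a pole whose order is the multiplicity, 2.


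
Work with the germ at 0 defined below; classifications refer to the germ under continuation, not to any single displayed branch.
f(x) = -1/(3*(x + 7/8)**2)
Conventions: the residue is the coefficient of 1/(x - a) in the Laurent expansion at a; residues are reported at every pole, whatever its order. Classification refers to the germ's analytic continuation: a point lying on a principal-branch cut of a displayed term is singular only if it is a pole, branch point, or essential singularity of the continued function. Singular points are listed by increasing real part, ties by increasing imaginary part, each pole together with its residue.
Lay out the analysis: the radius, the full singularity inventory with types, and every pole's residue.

Denominator factor (x + 7/8)^2: pole of order 2 at -7/8, modulus 7/8.
The radius of convergence is the smallest modulus among the singular points: 7/8.
At the order-2 pole -7/8 set g(x) = (x - (-7/8))^2*f(x) = -1/3.
Order-2 pole: residue = g'(a); g'(-7/8) = 0, so the residue is 0.

Radius of convergence at 0: 7/8.
At -7/8: a pole of order 2; residue 0.


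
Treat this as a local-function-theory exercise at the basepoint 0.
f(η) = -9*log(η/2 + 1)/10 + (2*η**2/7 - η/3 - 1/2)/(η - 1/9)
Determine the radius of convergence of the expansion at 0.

Denominator factor (η - 1/9): pole of order 1 at 1/9, modulus 1/9.
Branch term (-9/10)*log(1 - η/(-2)): its argument vanishes at η = -2, a logarithmic branch point, modulus 2.
The radius of convergence is the smallest modulus among the singular points: 1/9.

The radius of convergence is 1/9.


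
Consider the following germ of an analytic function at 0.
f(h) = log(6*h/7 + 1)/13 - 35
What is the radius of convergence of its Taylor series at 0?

The radius of convergence is 7/6.

Branch term (1/13)*log(1 - h/(-7/6)): its argument vanishes at h = -7/6, a logarithmic branch point, modulus 7/6.
The radius of convergence is the smallest modulus among the singular points: 7/6.


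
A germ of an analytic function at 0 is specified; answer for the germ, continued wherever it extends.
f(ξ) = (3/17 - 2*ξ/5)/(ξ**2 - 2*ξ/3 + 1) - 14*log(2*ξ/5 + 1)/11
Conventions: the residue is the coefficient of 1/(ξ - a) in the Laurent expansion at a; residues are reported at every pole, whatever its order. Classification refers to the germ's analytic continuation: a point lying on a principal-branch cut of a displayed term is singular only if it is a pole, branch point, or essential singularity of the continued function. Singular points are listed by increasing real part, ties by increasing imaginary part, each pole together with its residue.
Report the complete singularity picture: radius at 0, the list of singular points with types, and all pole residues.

Denominator factor (ξ**2 - 2*ξ/3 + 1): discriminant -32/9, complex-conjugate roots (1/3) + ((2/3)*sqrt(2))*i and (1/3) - ((2/3)*sqrt(2))*i; poles of order 1, moduli 1 and 1.
Branch term (-14/11)*log(1 - ξ/(-5/2)): its argument vanishes at ξ = -5/2, a logarithmic branch point, modulus 5/2.
The radius of convergence is the smallest modulus among the singular points: 1.
The branch term is analytic at (1/3) - ((2/3)*sqrt(2))*i and contributes nothing to the residue; only the rational part matters.
The factor ξ**2 - 2*ξ/3 + 1 splits as (ξ - a)(ξ - a') with a = (1/3) - ((2/3)*sqrt(2))*i, a' = (1/3) + ((2/3)*sqrt(2))*i. At the order-1 pole a set g(ξ) = (ξ - a)*(rational part) = [3/17 - 2*ξ/5] / (ξ - a').
Simple pole: residue = g(a) at a = (1/3) - ((2/3)*sqrt(2))*i, which is (-1/5) + ((11/680)*sqrt(2))*i.
The branch term is analytic at (1/3) + ((2/3)*sqrt(2))*i and contributes nothing to the residue; only the rational part matters.
The factor ξ**2 - 2*ξ/3 + 1 splits as (ξ - a)(ξ - a') with a = (1/3) + ((2/3)*sqrt(2))*i, a' = (1/3) - ((2/3)*sqrt(2))*i. At the order-1 pole a set g(ξ) = (ξ - a)*(rational part) = [3/17 - 2*ξ/5] / (ξ - a').
Simple pole: residue = g(a) at a = (1/3) + ((2/3)*sqrt(2))*i, which is (-1/5) - ((11/680)*sqrt(2))*i.
List the singular points by increasing real part (a conjugate pair: the negative imaginary part first).

Radius of convergence at 0: 1.
At -5/2: a logarithmic branch point.
At (1/3) - ((2/3)*sqrt(2))*i: a pole of order 1; residue (-1/5) + ((11/680)*sqrt(2))*i.
At (1/3) + ((2/3)*sqrt(2))*i: a pole of order 1; residue (-1/5) - ((11/680)*sqrt(2))*i.


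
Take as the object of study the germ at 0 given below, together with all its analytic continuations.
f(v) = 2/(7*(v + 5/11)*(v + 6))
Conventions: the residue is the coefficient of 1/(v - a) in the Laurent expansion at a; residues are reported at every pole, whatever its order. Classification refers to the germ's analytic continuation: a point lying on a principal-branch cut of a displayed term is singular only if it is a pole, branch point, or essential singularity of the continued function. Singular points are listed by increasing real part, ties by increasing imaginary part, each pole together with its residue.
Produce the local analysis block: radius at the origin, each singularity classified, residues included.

Denominator factor (v + 5/11): pole of order 1 at -5/11, modulus 5/11.
Denominator factor (v + 6): pole of order 1 at -6, modulus 6.
The radius of convergence is the smallest modulus among the singular points: 5/11.
At the order-1 pole -6 set g(v) = (v - (-6))*f(v) = 2/(7*(v + 5/11)).
Simple pole: residue = g(a) at a = -6, which is -22/427.
At the order-1 pole -5/11 set g(v) = (v - (-5/11))*f(v) = 2/(7*(v + 6)).
Simple pole: residue = g(a) at a = -5/11, which is 22/427.
List the singular points by increasing real part (a conjugate pair: the negative imaginary part first).

Radius of convergence at 0: 5/11.
At -6: a pole of order 1; residue -22/427.
At -5/11: a pole of order 1; residue 22/427.


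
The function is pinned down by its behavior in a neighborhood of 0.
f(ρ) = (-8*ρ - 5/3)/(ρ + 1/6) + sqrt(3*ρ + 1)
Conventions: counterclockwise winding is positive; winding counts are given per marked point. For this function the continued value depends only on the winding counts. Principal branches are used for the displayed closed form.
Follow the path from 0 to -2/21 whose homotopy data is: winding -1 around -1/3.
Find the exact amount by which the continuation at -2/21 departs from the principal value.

Continued minus principal equals -(2/7)*sqrt(35).

The rational part is single-valued and drops out of the difference; each branch term changes only by its own monodromy.
(1)*sqrt(1 - ρ/(-1/3)): winding -1 is odd, the square root flips sign, contributing -2*(1)*sqrt(1 - (-2/21)/(-1/3)) = -2*(1)*sqrt(5/7) = -(2/7)*sqrt(35).
Summing the contributions at ρ = -2/21 gives -(2/7)*sqrt(35).


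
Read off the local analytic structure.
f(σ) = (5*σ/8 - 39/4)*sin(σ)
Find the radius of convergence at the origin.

The radius of convergence is infinite.

The factor sin(σ) is entire and contributes no finite singular point.
The polynomial part has no poles.
No finite singular points: the Taylor series at 0 converges everywhere.


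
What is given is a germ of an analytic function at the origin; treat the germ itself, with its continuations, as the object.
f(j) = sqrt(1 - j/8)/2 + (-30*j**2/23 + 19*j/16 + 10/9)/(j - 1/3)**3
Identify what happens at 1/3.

The point is a pole of order 3.

The denominator factor j - 1/3 vanishes at 1/3 and appears to the power 3; the numerator there equals 4511/3312, nonzero, and no other factor vanishes.
The branch terms are analytic at this point.
Hence a pole whose order is the multiplicity, 3.


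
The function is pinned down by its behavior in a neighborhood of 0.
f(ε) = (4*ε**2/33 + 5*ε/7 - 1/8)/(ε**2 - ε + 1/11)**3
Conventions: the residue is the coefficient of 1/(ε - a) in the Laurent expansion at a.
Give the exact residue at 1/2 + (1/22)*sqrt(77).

The factor ε**2 - ε + 1/11 splits as (ε - a)(ε - a') with a = 1/2 + (1/22)*sqrt(77), a' = 1/2 - (1/22)*sqrt(77). At the order-3 pole a set g(ε) = (ε - a)^3*f(ε) = [4*ε**2/33 + 5*ε/7 - 1/8] / (ε - a')^3.
Order-3 pole: residue = g''(a)/2; g''(1/2 + (1/22)*sqrt(77)) = (15613/14406)*sqrt(77), so the residue is (15613/28812)*sqrt(77).

The residue is (15613/28812)*sqrt(77).


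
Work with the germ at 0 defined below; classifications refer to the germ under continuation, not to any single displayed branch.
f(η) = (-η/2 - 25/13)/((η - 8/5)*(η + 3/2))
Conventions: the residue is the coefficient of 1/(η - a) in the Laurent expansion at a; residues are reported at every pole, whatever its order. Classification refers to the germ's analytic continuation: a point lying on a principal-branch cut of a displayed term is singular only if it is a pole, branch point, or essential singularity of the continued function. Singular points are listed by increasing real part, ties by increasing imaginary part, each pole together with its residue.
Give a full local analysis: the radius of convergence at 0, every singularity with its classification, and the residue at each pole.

Radius of convergence at 0: 3/2.
At -3/2: a pole of order 1; residue 305/806.
At 8/5: a pole of order 1; residue -354/403.

Denominator factor (η + 3/2): pole of order 1 at -3/2, modulus 3/2.
Denominator factor (η - 8/5): pole of order 1 at 8/5, modulus 8/5.
The radius of convergence is the smallest modulus among the singular points: 3/2.
At the order-1 pole -3/2 set g(η) = (η - (-3/2))*f(η) = (-η/2 - 25/13)/(η - 8/5).
Simple pole: residue = g(a) at a = -3/2, which is 305/806.
At the order-1 pole 8/5 set g(η) = (η - (8/5))*f(η) = (-η/2 - 25/13)/(η + 3/2).
Simple pole: residue = g(a) at a = 8/5, which is -354/403.
List the singular points by increasing real part (a conjugate pair: the negative imaginary part first).


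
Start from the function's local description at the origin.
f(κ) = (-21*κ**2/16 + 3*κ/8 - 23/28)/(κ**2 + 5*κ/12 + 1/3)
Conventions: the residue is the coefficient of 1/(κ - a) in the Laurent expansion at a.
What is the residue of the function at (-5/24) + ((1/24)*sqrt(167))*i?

The residue is (59/128) + ((6193/149632)*sqrt(167))*i.

The factor κ**2 + 5*κ/12 + 1/3 splits as (κ - a)(κ - a') with a = (-5/24) + ((1/24)*sqrt(167))*i, a' = (-5/24) - ((1/24)*sqrt(167))*i. At the order-1 pole a set g(κ) = (κ - a)*f(κ) = [-21*κ**2/16 + 3*κ/8 - 23/28] / (κ - a').
Simple pole: residue = g(a) at a = (-5/24) + ((1/24)*sqrt(167))*i, which is (59/128) + ((6193/149632)*sqrt(167))*i.


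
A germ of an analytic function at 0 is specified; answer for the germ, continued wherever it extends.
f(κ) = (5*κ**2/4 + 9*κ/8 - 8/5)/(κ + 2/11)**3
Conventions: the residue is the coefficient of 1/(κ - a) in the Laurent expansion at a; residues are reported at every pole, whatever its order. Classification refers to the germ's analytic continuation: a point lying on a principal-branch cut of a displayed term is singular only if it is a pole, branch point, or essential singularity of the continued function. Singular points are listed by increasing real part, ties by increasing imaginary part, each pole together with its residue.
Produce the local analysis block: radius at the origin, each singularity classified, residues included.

Radius of convergence at 0: 2/11.
At -2/11: a pole of order 3; residue 5/4.

Denominator factor (κ + 2/11)^3: pole of order 3 at -2/11, modulus 2/11.
The radius of convergence is the smallest modulus among the singular points: 2/11.
At the order-3 pole -2/11 set g(κ) = (κ - (-2/11))^3*f(κ) = 5*κ**2/4 + 9*κ/8 - 8/5.
Order-3 pole: residue = g''(a)/2; g''(-2/11) = 5/2, so the residue is 5/4.


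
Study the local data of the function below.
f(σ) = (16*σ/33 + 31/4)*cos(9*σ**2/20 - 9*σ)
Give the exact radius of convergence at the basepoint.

The factor cos(9*σ**2/20 - 9*σ) is entire and contributes no finite singular point.
The polynomial part has no poles.
No finite singular points: the Taylor series at 0 converges everywhere.

The radius of convergence is infinite.


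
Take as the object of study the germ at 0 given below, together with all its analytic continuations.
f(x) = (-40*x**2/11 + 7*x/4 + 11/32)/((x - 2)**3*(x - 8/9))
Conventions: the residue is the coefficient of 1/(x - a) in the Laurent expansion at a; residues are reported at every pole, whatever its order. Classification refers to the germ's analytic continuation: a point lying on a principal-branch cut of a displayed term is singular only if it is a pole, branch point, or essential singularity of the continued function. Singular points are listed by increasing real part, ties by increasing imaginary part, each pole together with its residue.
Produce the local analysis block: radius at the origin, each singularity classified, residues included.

Denominator factor (x - 2)^3: pole of order 3 at 2, modulus 2.
Denominator factor (x - 8/9): pole of order 1 at 8/9, modulus 8/9.
The radius of convergence is the smallest modulus among the singular points: 8/9.
At the order-1 pole 8/9 set g(x) = (x - (8/9))*f(x) = (-40*x**2/11 + 7*x/4 + 11/32)/(x - 2)**3.
Simple pole: residue = g(a) at a = 8/9, which is 249903/352000.
At the order-3 pole 2 set g(x) = (x - (2))^3*f(x) = (-40*x**2/11 + 7*x/4 + 11/32)/(x - 8/9).
Order-3 pole: residue = g''(a)/2; g''(2) = -249903/176000, so the residue is -249903/352000.
List the singular points by increasing real part (a conjugate pair: the negative imaginary part first).

Radius of convergence at 0: 8/9.
At 8/9: a pole of order 1; residue 249903/352000.
At 2: a pole of order 3; residue -249903/352000.
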